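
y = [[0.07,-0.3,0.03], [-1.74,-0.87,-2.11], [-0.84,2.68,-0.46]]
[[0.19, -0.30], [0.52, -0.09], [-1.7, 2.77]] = y@[[-0.67,  0.18], [-0.74,  1.0], [0.61,  -0.52]]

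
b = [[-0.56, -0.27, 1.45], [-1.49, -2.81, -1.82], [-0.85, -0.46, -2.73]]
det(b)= -5.616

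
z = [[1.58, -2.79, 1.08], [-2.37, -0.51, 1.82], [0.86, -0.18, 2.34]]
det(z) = -20.273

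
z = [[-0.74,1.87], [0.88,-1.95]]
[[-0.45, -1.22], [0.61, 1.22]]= z @ [[1.31, -0.48], [0.28, -0.84]]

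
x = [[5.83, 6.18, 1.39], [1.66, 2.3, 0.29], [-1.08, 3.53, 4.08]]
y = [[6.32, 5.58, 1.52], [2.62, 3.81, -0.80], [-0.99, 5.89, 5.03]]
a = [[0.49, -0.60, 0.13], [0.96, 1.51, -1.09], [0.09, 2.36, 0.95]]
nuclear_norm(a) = 5.14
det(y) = 110.97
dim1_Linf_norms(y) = [6.32, 3.81, 5.89]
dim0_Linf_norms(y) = [6.32, 5.89, 5.03]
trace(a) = 2.95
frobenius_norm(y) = 12.51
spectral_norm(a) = 2.91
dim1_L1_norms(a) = [1.22, 3.56, 3.4]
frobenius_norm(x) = 10.61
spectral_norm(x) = 9.51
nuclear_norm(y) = 18.54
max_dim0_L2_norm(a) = 2.87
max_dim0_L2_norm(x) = 7.48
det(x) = 16.55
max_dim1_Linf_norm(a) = 2.36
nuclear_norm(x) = 14.56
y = x + a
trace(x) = 12.21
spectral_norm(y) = 10.84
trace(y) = 15.16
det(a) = 2.85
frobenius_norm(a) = 3.39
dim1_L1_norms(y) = [13.42, 7.23, 11.91]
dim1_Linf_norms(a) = [0.6, 1.51, 2.36]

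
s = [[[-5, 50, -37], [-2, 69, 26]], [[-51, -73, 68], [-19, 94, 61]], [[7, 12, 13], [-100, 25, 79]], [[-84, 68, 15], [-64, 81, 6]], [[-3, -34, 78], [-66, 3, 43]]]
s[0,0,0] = -5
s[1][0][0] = -51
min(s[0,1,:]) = -2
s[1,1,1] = 94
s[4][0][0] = -3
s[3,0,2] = 15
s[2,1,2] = 79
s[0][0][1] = 50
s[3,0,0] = -84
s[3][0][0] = -84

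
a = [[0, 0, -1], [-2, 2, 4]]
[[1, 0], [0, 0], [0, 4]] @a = [[0, 0, -1], [0, 0, 0], [-8, 8, 16]]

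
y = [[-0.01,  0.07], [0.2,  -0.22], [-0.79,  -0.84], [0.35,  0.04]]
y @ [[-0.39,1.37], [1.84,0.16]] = [[0.13,  -0.00],[-0.48,  0.24],[-1.24,  -1.22],[-0.06,  0.49]]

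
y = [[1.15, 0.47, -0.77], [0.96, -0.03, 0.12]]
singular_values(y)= [1.64, 0.61]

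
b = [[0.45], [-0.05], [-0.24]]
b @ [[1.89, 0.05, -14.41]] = [[0.85, 0.02, -6.48], [-0.09, -0.0, 0.72], [-0.45, -0.01, 3.46]]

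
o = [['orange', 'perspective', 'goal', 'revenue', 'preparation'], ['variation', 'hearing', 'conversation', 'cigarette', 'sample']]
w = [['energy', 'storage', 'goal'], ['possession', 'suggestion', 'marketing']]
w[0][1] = 'storage'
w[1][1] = 'suggestion'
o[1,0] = 'variation'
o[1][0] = 'variation'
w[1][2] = 'marketing'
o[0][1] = 'perspective'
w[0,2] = 'goal'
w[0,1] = 'storage'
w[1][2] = 'marketing'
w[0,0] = 'energy'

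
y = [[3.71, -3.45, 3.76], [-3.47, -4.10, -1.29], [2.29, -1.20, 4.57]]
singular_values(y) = [8.13, 5.41, 1.56]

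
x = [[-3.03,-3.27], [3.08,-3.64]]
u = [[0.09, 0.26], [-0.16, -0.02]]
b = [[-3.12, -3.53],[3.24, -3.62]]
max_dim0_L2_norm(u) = 0.26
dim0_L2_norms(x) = [4.32, 4.89]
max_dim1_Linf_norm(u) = 0.26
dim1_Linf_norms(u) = [0.26, 0.16]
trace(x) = -6.67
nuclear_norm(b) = 9.55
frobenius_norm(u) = 0.32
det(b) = 22.73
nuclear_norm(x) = 9.21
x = b + u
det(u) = 0.04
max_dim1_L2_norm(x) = 4.77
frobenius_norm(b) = 6.77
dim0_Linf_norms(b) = [3.24, 3.62]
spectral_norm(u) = 0.29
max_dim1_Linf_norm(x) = 3.64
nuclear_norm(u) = 0.43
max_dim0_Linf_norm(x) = 3.64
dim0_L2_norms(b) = [4.5, 5.06]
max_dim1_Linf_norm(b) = 3.62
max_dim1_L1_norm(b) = 6.86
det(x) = 21.10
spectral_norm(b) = 5.07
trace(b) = -6.74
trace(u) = 0.07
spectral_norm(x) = 4.92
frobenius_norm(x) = 6.53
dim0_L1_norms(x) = [6.11, 6.91]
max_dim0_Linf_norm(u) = 0.26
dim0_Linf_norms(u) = [0.16, 0.26]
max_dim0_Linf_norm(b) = 3.62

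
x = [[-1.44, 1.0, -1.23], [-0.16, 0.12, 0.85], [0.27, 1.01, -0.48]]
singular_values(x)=[2.26, 0.97, 0.78]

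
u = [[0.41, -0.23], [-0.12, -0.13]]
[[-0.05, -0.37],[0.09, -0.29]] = u @ [[-0.32,0.23], [-0.36,2.04]]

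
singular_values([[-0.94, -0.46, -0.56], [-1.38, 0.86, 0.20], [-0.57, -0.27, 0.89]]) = [1.82, 1.07, 0.9]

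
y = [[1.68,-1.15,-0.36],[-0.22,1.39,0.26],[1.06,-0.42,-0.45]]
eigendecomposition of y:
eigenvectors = [[0.1, -0.87, 0.84], [-0.14, 0.2, 0.23], [0.99, -0.46, 0.49]]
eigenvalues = [-0.28, 1.75, 1.15]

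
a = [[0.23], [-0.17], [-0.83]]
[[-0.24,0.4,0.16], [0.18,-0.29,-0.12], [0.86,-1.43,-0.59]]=a @ [[-1.04, 1.72, 0.71]]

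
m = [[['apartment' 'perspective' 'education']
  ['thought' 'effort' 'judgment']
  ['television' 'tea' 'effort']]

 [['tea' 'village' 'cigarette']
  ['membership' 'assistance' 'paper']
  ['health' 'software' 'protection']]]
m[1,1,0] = 'membership'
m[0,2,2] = 'effort'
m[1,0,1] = 'village'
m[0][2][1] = 'tea'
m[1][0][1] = 'village'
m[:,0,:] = [['apartment', 'perspective', 'education'], ['tea', 'village', 'cigarette']]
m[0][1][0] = 'thought'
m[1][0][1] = 'village'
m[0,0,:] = ['apartment', 'perspective', 'education']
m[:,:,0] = [['apartment', 'thought', 'television'], ['tea', 'membership', 'health']]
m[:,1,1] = ['effort', 'assistance']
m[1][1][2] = 'paper'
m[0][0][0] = 'apartment'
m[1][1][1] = 'assistance'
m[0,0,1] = 'perspective'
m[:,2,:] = [['television', 'tea', 'effort'], ['health', 'software', 'protection']]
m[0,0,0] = 'apartment'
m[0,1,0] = 'thought'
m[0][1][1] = 'effort'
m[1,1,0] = 'membership'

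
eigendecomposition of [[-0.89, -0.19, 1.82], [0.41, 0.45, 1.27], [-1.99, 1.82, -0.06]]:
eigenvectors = [[0.69+0.00j, 0.69-0.00j, 0.33+0.00j],[(0.19-0.32j), (0.19+0.32j), 0.79+0.00j],[-0.01+0.61j, (-0.01-0.61j), (0.51+0j)]]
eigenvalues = [(-0.97+1.7j), (-0.97-1.7j), (1.45+0j)]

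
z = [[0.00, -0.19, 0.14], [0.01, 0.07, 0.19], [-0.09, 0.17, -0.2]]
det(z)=0.004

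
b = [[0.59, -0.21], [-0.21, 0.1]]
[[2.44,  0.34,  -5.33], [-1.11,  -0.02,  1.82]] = b@[[0.72, 2.06, -10.07], [-9.6, 4.16, -2.91]]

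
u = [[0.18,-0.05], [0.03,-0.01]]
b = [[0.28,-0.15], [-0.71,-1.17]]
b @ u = [[0.05, -0.01], [-0.16, 0.05]]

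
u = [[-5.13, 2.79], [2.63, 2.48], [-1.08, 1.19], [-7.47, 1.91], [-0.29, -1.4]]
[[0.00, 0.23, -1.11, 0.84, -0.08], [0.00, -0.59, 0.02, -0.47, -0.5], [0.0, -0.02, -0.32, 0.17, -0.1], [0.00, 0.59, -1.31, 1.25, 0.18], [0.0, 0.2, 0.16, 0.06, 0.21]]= u@[[0.0,-0.11,0.14,-0.17,-0.06],[-0.0,-0.12,-0.14,-0.01,-0.14]]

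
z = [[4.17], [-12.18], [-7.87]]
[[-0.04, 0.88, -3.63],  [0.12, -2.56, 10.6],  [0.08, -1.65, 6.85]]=z@[[-0.01, 0.21, -0.87]]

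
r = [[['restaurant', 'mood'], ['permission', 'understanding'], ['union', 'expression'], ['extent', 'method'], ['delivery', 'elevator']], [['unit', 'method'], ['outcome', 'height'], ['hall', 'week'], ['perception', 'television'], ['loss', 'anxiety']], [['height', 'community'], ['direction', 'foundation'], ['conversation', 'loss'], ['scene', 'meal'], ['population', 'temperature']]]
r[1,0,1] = 'method'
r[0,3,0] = 'extent'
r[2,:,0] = ['height', 'direction', 'conversation', 'scene', 'population']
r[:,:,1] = [['mood', 'understanding', 'expression', 'method', 'elevator'], ['method', 'height', 'week', 'television', 'anxiety'], ['community', 'foundation', 'loss', 'meal', 'temperature']]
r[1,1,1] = 'height'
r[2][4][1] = 'temperature'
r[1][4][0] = 'loss'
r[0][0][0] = 'restaurant'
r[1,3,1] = 'television'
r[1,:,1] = ['method', 'height', 'week', 'television', 'anxiety']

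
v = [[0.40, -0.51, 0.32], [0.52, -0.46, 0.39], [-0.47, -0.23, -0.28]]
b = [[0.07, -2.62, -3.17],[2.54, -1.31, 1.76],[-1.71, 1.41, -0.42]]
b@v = [[0.16, 1.90, -0.11], [-0.49, -1.1, -0.19], [0.25, 0.32, 0.12]]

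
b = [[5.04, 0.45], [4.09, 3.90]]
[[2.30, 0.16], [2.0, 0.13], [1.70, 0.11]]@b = [[12.25, 1.66], [10.61, 1.41], [9.02, 1.19]]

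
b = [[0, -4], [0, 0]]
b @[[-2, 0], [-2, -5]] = [[8, 20], [0, 0]]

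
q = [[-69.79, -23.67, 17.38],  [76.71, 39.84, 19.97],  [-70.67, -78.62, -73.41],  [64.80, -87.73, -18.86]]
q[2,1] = -78.62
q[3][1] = -87.73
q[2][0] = -70.67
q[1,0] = 76.71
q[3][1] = -87.73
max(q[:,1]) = 39.84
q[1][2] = 19.97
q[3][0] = 64.8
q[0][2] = 17.38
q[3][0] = 64.8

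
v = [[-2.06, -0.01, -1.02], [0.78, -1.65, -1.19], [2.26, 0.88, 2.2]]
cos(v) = [[0.34, 0.31, 0.09], [2.00, 0.42, 0.58], [-0.47, -0.21, 0.31]]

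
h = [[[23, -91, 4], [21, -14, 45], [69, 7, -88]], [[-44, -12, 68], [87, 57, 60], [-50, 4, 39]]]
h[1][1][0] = 87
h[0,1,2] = 45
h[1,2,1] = 4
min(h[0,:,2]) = -88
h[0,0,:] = [23, -91, 4]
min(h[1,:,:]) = -50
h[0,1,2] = 45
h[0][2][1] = 7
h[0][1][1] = -14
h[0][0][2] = 4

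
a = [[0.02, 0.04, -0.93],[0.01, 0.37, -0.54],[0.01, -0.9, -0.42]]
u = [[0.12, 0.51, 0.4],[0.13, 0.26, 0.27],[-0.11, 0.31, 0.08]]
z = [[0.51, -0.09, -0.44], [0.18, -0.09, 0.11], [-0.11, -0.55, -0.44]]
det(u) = -0.00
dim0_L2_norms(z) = [0.55, 0.56, 0.63]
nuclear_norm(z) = 1.58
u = a @ z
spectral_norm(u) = 0.81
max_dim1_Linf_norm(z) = 0.55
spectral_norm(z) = 0.82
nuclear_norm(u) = 1.03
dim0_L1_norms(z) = [0.8, 0.73, 0.99]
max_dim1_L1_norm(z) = 1.1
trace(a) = -0.03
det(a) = -0.00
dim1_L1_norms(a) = [0.99, 0.92, 1.33]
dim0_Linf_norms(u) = [0.13, 0.51, 0.4]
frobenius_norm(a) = 1.51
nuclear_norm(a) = 2.13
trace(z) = -0.02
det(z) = 0.09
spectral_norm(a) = 1.17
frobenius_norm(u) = 0.84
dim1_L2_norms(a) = [0.93, 0.65, 0.99]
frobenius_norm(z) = 1.01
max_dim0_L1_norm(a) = 1.89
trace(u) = 0.46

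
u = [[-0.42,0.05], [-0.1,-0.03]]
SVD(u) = [[-0.97, -0.22], [-0.22, 0.97]] @ diag([0.4337668570260035, 0.04057479199925346]) @ [[1.0, -0.1], [-0.1, -1.00]]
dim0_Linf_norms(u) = [0.42, 0.05]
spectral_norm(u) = 0.43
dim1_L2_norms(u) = [0.42, 0.1]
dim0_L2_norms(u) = [0.43, 0.06]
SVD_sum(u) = [[-0.42, 0.04], [-0.10, 0.01]] + [[0.00, 0.01], [-0.0, -0.04]]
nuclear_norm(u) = 0.47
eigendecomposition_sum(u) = [[-0.42, 0.06],  [-0.11, 0.01]] + [[0.00, -0.01],[0.01, -0.04]]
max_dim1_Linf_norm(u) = 0.42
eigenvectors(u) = [[-0.97, -0.13], [-0.26, -0.99]]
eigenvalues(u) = [-0.41, -0.04]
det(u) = 0.02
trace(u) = -0.45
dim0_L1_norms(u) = [0.52, 0.08]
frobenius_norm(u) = 0.44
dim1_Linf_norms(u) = [0.42, 0.1]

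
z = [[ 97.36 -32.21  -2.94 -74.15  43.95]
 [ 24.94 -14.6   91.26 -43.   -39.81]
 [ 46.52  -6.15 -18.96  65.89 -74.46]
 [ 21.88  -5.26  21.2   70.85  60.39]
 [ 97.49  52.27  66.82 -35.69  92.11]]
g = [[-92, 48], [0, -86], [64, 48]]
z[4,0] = 97.49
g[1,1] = -86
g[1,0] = 0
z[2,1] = -6.15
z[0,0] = 97.36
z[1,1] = -14.6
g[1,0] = 0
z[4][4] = 92.11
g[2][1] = 48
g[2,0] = 64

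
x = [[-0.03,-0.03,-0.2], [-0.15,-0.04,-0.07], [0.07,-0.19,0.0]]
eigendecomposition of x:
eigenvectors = [[-0.64+0.00j, -0.64-0.00j, 0.59+0.00j], [0.07-0.44j, (0.07+0.44j), (0.69+0j)], [0.31+0.54j, (0.31-0.54j), (0.43+0j)]]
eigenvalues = [(0.07+0.15j), (0.07-0.15j), (-0.21+0j)]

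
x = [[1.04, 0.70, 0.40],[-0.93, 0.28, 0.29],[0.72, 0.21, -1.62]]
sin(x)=[[1.06, 0.57, 0.31], [-0.74, 0.45, 0.2], [0.53, 0.17, -0.90]]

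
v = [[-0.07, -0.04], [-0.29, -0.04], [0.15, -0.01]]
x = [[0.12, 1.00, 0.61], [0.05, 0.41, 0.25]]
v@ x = [[-0.01, -0.09, -0.05], [-0.04, -0.31, -0.19], [0.02, 0.15, 0.09]]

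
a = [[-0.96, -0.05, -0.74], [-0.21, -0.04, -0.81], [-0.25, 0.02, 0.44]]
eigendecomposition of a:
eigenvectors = [[0.94, 0.27, 0.01],[0.3, 0.75, -1.00],[0.15, -0.6, 0.05]]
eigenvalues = [-1.09, 0.53, 0.01]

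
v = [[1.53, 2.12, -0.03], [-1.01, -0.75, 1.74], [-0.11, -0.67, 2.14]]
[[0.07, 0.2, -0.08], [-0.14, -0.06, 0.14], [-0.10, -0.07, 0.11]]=v @ [[0.07, -0.02, -0.05], [-0.02, 0.11, -0.0], [-0.05, -0.0, 0.05]]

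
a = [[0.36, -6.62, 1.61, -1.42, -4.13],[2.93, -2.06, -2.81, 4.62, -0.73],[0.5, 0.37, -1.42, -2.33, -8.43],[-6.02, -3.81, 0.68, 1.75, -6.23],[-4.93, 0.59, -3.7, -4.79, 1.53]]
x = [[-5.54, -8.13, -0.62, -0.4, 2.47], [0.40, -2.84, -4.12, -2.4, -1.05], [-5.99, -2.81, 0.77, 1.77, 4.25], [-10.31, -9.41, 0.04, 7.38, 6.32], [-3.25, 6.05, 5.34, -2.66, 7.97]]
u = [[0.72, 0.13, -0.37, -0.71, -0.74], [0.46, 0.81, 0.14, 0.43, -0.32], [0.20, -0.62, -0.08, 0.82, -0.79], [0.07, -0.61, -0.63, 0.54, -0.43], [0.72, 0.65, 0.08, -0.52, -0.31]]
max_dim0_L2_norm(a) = 11.39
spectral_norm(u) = 1.81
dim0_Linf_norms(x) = [10.31, 9.41, 5.34, 7.38, 7.97]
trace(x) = 7.74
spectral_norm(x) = 20.68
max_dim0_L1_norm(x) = 29.24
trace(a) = 0.16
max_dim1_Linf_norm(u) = 0.82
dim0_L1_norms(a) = [14.74, 13.45, 10.22, 14.91, 21.05]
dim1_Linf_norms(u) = [0.74, 0.81, 0.82, 0.63, 0.72]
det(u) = 0.14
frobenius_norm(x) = 25.23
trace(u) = 1.68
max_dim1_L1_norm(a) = 18.49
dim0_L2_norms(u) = [1.14, 1.36, 0.75, 1.39, 1.25]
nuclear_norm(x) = 42.49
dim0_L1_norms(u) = [2.17, 2.82, 1.3, 3.02, 2.59]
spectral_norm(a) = 12.80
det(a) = -19193.52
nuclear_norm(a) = 38.63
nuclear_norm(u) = 5.00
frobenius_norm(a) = 18.54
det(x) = -2660.93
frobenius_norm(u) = 2.68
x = a @ u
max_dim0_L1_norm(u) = 3.02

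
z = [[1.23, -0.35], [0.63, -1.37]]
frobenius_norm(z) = 1.98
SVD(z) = [[-0.61, -0.79], [-0.79, 0.61]] @ diag([1.8024914771250757, 0.812541983463909]) @ [[-0.69, 0.72], [-0.72, -0.69]]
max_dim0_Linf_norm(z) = 1.37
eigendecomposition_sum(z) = [[1.18, -0.16], [0.30, -0.04]] + [[0.05, -0.19], [0.33, -1.33]]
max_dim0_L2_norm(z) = 1.41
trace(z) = -0.14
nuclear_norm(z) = 2.62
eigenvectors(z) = [[0.97, 0.14], [0.24, 0.99]]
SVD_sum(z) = [[0.77, -0.8], [0.99, -1.02]] + [[0.46, 0.45], [-0.36, -0.35]]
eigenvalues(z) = [1.14, -1.28]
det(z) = -1.46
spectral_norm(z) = 1.80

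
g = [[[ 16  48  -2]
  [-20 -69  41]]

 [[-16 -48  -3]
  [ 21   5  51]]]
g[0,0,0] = 16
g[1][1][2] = 51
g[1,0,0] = -16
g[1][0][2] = -3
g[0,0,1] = 48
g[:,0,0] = [16, -16]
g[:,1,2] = [41, 51]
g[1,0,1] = -48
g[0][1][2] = 41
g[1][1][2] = 51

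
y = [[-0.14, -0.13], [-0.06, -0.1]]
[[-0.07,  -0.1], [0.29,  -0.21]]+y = [[-0.21, -0.23], [0.23, -0.31]]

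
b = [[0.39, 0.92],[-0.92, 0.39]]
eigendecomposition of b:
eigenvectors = [[(0.71+0j), 0.71-0.00j], [0.71j, -0.71j]]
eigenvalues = [(0.39+0.92j), (0.39-0.92j)]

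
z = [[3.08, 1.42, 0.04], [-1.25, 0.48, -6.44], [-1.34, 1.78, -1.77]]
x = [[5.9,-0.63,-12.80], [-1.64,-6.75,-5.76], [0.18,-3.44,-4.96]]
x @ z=[[36.11,-14.71,26.95], [11.10,-15.82,53.60], [11.50,-10.22,30.94]]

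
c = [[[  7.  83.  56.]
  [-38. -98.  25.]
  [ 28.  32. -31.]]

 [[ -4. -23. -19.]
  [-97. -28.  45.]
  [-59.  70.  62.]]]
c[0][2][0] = 28.0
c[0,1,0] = -38.0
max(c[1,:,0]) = -4.0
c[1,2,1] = 70.0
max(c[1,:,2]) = 62.0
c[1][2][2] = 62.0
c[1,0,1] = -23.0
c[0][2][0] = 28.0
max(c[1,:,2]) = 62.0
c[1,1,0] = -97.0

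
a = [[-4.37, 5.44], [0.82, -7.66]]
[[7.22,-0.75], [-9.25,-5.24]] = a@[[-0.17, 1.18], [1.19, 0.81]]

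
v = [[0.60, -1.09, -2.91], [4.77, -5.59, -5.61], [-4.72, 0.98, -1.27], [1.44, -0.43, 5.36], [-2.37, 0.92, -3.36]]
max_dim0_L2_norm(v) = 9.03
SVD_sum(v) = [[1.31, -1.51, -2.2], [4.00, -4.64, -6.73], [-0.72, 0.83, 1.21], [-1.37, 1.59, 2.30], [0.43, -0.50, -0.72]] + [[-0.78, 0.31, -0.68], [1.11, -0.44, 0.96], [-3.25, 1.29, -2.82], [3.28, -1.30, 2.85], [-2.96, 1.17, -2.57]] + [[0.08, 0.11, -0.03], [-0.34, -0.51, 0.15], [-0.75, -1.14, 0.34], [-0.47, -0.71, 0.21], [0.16, 0.24, -0.07]]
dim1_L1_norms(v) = [4.6, 15.97, 6.97, 7.23, 6.65]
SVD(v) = [[-0.29, 0.14, 0.08],[-0.89, -0.20, -0.35],[0.16, 0.58, -0.78],[0.30, -0.58, -0.49],[-0.1, 0.52, 0.17]] @ diag([10.239954765632296, 7.806934227298626, 1.8102774285831564]) @ [[-0.44, 0.51, 0.74], [-0.72, 0.29, -0.63], [0.53, 0.81, -0.24]]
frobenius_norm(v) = 13.00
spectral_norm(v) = 10.24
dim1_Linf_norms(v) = [2.91, 5.61, 4.72, 5.36, 3.36]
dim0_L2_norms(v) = [7.29, 5.87, 9.03]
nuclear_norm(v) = 19.86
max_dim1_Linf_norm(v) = 5.61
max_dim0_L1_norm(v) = 18.51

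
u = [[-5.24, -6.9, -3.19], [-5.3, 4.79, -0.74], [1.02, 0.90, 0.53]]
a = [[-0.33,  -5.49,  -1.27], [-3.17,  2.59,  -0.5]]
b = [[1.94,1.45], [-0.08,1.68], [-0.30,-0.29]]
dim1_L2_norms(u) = [9.23, 7.18, 1.46]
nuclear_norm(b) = 3.96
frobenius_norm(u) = 11.79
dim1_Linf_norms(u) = [6.9, 5.3, 1.02]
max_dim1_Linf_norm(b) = 1.94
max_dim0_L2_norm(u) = 8.45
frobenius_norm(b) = 2.98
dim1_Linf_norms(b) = [1.94, 1.68, 0.3]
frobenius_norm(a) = 6.99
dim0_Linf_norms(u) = [5.3, 6.9, 3.19]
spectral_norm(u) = 9.35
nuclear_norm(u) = 16.53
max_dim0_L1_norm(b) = 3.42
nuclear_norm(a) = 9.39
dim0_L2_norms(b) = [1.96, 2.24]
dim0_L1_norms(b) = [2.32, 3.42]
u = b @ a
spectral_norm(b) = 2.69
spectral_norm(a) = 6.25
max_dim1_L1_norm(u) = 15.33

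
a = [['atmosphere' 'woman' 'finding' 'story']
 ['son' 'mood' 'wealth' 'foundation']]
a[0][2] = 'finding'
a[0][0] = 'atmosphere'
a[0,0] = 'atmosphere'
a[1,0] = 'son'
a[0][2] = 'finding'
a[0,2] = 'finding'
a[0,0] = 'atmosphere'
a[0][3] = 'story'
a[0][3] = 'story'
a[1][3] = 'foundation'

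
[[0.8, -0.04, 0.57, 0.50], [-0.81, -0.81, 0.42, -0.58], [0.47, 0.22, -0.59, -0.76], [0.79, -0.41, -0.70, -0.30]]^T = [[0.8, -0.81, 0.47, 0.79], [-0.04, -0.81, 0.22, -0.41], [0.57, 0.42, -0.59, -0.70], [0.50, -0.58, -0.76, -0.30]]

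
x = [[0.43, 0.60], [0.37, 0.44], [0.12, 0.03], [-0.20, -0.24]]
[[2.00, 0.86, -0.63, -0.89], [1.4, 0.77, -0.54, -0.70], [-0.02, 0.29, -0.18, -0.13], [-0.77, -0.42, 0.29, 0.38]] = x @ [[-1.22, 2.50, -1.46, -0.91], [4.21, -0.35, -0.00, -0.83]]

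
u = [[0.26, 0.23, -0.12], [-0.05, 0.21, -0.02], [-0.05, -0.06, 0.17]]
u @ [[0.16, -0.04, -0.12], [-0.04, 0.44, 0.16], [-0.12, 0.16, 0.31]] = [[0.05, 0.07, -0.03], [-0.01, 0.09, 0.03], [-0.03, 0.0, 0.05]]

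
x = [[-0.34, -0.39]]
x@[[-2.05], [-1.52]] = [[1.29]]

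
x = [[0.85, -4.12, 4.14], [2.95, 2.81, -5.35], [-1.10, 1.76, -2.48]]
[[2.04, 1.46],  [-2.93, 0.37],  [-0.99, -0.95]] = x@[[-0.18, 0.41], [-0.17, -0.24], [0.36, 0.03]]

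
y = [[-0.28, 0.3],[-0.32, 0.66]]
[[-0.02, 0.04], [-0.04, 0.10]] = y @ [[-0.01, 0.02],[-0.06, 0.16]]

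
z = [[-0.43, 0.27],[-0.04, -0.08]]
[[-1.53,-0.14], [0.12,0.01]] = z @ [[1.99, 0.18], [-2.48, -0.22]]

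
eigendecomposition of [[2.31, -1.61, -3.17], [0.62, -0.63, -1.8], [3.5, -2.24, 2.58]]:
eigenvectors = [[(-0.69+0j), (-0.69-0j), -0.54+0.00j], [-0.33-0.09j, (-0.33+0.09j), (-0.84+0j)], [(0.15+0.62j), 0.15-0.62j, -0.00+0.00j]]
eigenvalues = [(2.25+2.64j), (2.25-2.64j), (-0.24+0j)]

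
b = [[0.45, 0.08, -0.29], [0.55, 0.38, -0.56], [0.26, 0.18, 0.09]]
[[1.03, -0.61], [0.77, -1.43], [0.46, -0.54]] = b @[[2.73, -0.73],[-1.53, -2.14],[0.27, 0.39]]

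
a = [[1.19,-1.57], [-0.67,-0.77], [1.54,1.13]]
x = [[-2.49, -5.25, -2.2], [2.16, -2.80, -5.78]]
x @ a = [[-2.83, 5.47], [-4.45, -7.77]]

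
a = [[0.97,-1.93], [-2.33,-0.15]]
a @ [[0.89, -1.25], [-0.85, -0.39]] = [[2.5, -0.46],[-1.95, 2.97]]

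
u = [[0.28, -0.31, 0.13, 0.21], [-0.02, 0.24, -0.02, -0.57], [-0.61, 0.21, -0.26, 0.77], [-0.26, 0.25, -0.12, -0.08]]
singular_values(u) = [1.12, 0.77, 0.0, 0.0]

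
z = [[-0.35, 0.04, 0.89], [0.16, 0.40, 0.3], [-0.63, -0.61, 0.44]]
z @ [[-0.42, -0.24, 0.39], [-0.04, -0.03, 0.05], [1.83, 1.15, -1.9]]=[[1.77, 1.11, -1.83], [0.47, 0.29, -0.49], [1.09, 0.68, -1.11]]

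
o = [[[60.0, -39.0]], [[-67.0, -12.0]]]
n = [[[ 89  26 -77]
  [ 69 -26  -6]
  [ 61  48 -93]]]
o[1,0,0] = -67.0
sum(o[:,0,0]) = -7.0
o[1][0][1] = -12.0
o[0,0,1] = -39.0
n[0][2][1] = 48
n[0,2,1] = 48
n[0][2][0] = 61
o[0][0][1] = -39.0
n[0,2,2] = -93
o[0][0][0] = 60.0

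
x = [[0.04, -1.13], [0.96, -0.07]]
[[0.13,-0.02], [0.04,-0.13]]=x @ [[0.03, -0.13], [-0.11, 0.01]]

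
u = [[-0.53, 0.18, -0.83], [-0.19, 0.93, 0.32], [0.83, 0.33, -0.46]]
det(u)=1.007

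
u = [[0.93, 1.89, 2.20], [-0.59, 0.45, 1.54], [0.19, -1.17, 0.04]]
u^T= [[0.93, -0.59, 0.19], [1.89, 0.45, -1.17], [2.20, 1.54, 0.04]]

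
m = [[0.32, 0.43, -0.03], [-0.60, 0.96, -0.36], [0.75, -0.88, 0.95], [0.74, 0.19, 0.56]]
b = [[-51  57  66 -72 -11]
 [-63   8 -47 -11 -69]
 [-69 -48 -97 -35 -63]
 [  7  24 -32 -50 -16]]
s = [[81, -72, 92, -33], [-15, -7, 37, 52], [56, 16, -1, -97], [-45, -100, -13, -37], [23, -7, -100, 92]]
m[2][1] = -0.883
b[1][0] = -63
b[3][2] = -32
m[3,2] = 0.556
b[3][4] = -16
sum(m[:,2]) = 1.117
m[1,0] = -0.595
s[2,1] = 16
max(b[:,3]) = -11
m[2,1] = -0.883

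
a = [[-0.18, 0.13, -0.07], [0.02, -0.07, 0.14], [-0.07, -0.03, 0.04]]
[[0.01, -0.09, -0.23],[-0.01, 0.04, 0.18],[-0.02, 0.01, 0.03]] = a @ [[0.19, 0.12, 0.39], [0.36, -0.48, -0.79], [0.06, 0.03, 0.80]]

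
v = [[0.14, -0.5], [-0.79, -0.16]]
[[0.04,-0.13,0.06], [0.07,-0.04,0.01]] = v @ [[-0.07, -0.00, 0.01],[-0.10, 0.26, -0.11]]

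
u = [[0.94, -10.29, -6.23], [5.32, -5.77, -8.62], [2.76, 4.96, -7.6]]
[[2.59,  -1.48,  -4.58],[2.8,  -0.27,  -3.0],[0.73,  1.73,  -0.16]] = u @ [[0.12, 0.02, 0.22], [-0.15, 0.2, 0.29], [-0.15, -0.09, 0.29]]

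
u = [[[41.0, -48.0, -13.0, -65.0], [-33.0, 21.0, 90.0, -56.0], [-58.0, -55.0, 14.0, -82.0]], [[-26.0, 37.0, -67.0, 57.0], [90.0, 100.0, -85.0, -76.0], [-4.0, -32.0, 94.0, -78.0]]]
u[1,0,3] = 57.0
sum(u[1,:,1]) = 105.0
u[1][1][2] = -85.0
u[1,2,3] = -78.0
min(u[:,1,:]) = -85.0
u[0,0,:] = [41.0, -48.0, -13.0, -65.0]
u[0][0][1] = -48.0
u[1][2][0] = -4.0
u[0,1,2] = 90.0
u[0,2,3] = -82.0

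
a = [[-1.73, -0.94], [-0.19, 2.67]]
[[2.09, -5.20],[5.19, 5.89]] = a @ [[-2.18,1.74],[1.79,2.33]]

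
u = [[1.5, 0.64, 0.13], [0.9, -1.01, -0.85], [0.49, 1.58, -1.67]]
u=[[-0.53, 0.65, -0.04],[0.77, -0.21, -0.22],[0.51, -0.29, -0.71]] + [[2.03, -0.01, 0.17], [0.13, -0.80, -0.63], [-0.02, 1.87, -0.96]]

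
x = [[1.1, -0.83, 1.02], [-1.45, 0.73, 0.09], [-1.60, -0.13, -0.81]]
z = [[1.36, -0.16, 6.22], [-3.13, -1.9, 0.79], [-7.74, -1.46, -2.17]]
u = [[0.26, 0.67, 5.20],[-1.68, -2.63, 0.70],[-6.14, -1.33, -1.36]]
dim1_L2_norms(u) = [5.25, 3.2, 6.43]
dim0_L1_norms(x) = [4.15, 1.69, 1.92]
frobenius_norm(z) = 11.02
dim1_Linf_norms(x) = [1.1, 1.45, 1.6]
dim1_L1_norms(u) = [6.13, 5.01, 8.83]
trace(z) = -2.71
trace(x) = 1.02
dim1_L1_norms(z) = [7.74, 5.82, 11.37]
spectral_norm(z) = 9.34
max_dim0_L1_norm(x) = 4.15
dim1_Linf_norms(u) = [5.2, 2.63, 6.14]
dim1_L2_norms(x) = [1.71, 1.63, 1.8]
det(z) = -53.81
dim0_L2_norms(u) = [6.37, 3.02, 5.42]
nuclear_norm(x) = 4.38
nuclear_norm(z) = 16.09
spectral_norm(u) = 7.02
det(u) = -75.59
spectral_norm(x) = 2.73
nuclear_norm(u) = 14.19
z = u + x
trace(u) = -3.73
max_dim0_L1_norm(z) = 12.23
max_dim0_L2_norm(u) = 6.37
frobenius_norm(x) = 2.97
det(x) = 1.84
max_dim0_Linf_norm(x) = 1.6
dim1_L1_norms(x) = [2.95, 2.27, 2.54]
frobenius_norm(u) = 8.89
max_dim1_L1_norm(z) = 11.37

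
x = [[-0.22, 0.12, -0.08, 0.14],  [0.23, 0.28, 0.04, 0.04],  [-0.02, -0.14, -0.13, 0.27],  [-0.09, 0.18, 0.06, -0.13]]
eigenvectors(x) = [[(-0.24-0.55j), -0.24+0.55j, (0.27+0j), -0.13+0.00j], [0.05+0.26j, (0.05-0.26j), (0.91+0j), -0.08+0.00j], [-0.61+0.00j, (-0.61-0j), -0.12+0.00j, 0.91+0.00j], [0.34-0.27j, 0.34+0.27j, 0.27+0.00j, (0.39+0j)]]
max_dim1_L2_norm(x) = 0.37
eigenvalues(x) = [(-0.28+0.16j), (-0.28-0.16j), (0.36+0j), 0j]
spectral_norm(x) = 0.45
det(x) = 0.00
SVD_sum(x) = [[-0.04, -0.07, -0.03, 0.05], [0.1, 0.19, 0.09, -0.14], [-0.11, -0.2, -0.1, 0.15], [0.07, 0.12, 0.06, -0.09]] + [[-0.1, 0.19, -0.06, 0.14], [-0.05, 0.09, -0.03, 0.07], [-0.03, 0.06, -0.02, 0.04], [-0.03, 0.06, -0.02, 0.04]] + [[-0.09, -0.0, 0.01, -0.05],[0.18, 0.00, -0.02, 0.11],[0.12, 0.0, -0.02, 0.07],[-0.13, -0.0, 0.02, -0.08]] + [[0.00, 0.00, -0.00, -0.00], [0.00, 0.00, -0.00, -0.0], [-0.0, -0.0, 0.00, 0.0], [-0.0, -0.00, 0.00, 0.00]]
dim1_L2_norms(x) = [0.3, 0.37, 0.33, 0.25]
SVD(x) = [[-0.22,0.83,-0.33,-0.38], [0.61,0.41,0.68,-0.03], [-0.65,0.26,0.45,0.56], [0.40,0.26,-0.48,0.74]] @ diag([0.4457798917013271, 0.31334027559101435, 0.3117644907843756, 0.0010305984957288993]) @ [[0.37, 0.69, 0.34, -0.53],[-0.37, 0.72, -0.22, 0.54],[0.84, 0.00, -0.11, 0.53],[-0.13, -0.08, 0.91, 0.39]]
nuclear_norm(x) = 1.07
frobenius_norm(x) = 0.63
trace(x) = -0.20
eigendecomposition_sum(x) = [[-0.13+0.05j,(0.01-0.06j),(-0.04-0.05j),0.06+0.12j], [0.06-0.01j,(-0.01+0.02j),0.01+0.03j,-0.01-0.06j], [-0.00+0.14j,-0.05-0.04j,(-0.06+0.02j),0.14-0.01j], [(-0.06-0.08j),(0.04-0j),(0.03-0.04j),(-0.07+0.07j)]] + [[(-0.13-0.05j),  0.01+0.06j,  (-0.04+0.05j),  0.06-0.12j], [0.06+0.01j,  (-0.01-0.02j),  0.01-0.03j,  -0.01+0.06j], [-0.00-0.14j,  -0.05+0.04j,  (-0.06-0.02j),  (0.14+0.01j)], [(-0.06+0.08j),  0.04+0.00j,  (0.03+0.04j),  (-0.07-0.07j)]] + [[(0.03-0j), 0.09+0.00j, -0j, (0.02+0j)],[(0.11-0j), (0.3+0j), (0.01-0j), 0.07+0.00j],[-0.01+0.00j, -0.04-0.00j, -0.00+0.00j, (-0.01-0j)],[0.03-0.00j, 0.09+0.00j, 0.00-0.00j, (0.02+0j)]] + [[0.00-0.00j, 0.00+0.00j, -0.00+0.00j, -0.00-0.00j], [-0j, 0j, (-0+0j), (-0-0j)], [-0.00+0.00j, -0.00-0.00j, 0.00-0.00j, 0.00+0.00j], [-0.00+0.00j, (-0-0j), -0j, 0j]]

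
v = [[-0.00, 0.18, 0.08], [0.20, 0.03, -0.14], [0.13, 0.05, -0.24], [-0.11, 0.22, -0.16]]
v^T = [[-0.00, 0.20, 0.13, -0.11], [0.18, 0.03, 0.05, 0.22], [0.08, -0.14, -0.24, -0.16]]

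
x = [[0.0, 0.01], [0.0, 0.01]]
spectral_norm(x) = 0.01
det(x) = 0.00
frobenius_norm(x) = 0.01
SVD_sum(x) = [[0.0, 0.01],[0.00, 0.01]] + [[0.00, 0.00], [-0.0, 0.0]]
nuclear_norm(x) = 0.01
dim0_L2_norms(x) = [0.0, 0.01]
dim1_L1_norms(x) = [0.01, 0.01]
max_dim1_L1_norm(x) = 0.01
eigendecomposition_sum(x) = [[0.00,  -0.0], [0.00,  0.00]] + [[0.0,  0.01], [0.00,  0.01]]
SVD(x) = [[0.71, -0.71], [0.71, 0.71]] @ diag([0.014142135623730952, 0.0]) @ [[0.0,1.00], [-1.0,0.00]]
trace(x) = 0.01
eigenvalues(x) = [0.0, 0.01]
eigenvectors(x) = [[1.00, 0.71], [0.0, 0.71]]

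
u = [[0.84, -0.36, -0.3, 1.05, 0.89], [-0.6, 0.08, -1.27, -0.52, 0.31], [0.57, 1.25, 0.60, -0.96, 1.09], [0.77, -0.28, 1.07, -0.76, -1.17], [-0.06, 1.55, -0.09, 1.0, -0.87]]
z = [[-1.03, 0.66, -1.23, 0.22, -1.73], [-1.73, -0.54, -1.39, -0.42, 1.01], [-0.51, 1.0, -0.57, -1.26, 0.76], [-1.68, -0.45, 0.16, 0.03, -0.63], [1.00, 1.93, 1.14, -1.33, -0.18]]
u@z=[[-0.96, 1.69, 0.82, -0.44, -2.87], [2.31, -0.88, 1.62, 1.01, 0.43], [-0.35, 2.84, -1.69, -2.63, 1.14], [-0.75, -0.19, -2.62, 0.47, -0.11], [-5.12, -3.10, -2.86, 0.64, 1.13]]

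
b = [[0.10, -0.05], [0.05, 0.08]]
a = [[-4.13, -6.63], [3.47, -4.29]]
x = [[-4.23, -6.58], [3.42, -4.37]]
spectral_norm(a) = 8.16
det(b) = 0.01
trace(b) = 0.18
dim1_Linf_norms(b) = [0.1, 0.08]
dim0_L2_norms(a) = [5.39, 7.9]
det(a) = 40.72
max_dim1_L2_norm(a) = 7.81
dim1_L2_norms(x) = [7.82, 5.55]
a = b + x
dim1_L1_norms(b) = [0.15, 0.13]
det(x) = 40.99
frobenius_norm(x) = 9.59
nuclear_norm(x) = 13.19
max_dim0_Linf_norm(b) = 0.1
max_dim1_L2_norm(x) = 7.82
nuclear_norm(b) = 0.21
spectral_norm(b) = 0.11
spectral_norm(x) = 8.18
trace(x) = -8.60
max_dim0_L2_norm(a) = 7.9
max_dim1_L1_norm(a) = 10.76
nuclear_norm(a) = 13.15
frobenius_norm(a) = 9.56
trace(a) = -8.42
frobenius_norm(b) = 0.15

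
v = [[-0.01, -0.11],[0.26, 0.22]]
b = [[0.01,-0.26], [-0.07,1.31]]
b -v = [[0.02, -0.15], [-0.33, 1.09]]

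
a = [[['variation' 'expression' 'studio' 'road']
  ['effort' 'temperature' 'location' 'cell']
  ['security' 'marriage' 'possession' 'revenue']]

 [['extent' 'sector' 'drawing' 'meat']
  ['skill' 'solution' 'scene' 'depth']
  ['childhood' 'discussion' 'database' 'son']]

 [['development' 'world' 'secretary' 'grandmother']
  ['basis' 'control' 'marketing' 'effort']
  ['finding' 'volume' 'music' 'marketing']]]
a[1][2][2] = 'database'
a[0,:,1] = ['expression', 'temperature', 'marriage']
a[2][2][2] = 'music'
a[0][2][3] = 'revenue'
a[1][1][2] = 'scene'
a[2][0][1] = 'world'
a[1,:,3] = ['meat', 'depth', 'son']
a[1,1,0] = 'skill'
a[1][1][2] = 'scene'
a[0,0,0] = 'variation'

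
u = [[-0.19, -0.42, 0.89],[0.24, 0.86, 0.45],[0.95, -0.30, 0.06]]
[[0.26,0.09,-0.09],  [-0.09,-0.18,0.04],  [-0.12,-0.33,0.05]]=u @ [[-0.18, -0.37, 0.08], [-0.15, -0.09, 0.06], [0.18, -0.02, -0.06]]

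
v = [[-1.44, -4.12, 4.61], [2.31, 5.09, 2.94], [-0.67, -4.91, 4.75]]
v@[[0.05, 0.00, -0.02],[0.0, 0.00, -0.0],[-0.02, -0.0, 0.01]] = [[-0.16, 0.00, 0.07], [0.06, 0.0, -0.02], [-0.13, 0.0, 0.06]]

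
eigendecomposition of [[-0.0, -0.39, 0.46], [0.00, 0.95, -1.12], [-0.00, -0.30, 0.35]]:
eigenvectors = [[1.0, -0.36, -0.34], [0.00, 0.89, 0.72], [0.00, -0.28, 0.61]]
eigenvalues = [-0.0, 1.3, -0.0]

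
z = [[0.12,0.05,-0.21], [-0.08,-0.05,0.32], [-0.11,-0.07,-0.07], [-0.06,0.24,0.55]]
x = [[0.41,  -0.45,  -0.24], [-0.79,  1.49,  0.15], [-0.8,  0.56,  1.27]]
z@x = [[0.18, -0.1, -0.29],[-0.25, 0.14, 0.42],[0.07, -0.09, -0.07],[-0.65, 0.69, 0.75]]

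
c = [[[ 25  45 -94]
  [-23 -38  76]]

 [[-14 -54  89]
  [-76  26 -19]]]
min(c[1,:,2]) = -19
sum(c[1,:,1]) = -28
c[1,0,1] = -54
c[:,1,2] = [76, -19]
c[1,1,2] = -19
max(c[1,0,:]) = 89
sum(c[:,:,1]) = -21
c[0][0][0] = 25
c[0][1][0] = -23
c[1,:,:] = [[-14, -54, 89], [-76, 26, -19]]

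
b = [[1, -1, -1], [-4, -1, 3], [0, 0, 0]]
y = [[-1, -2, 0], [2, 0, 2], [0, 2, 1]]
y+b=[[0, -3, -1], [-2, -1, 5], [0, 2, 1]]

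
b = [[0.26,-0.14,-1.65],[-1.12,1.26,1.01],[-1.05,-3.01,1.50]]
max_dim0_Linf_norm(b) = 3.01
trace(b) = 3.02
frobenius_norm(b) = 4.37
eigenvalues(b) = [(-0.9+0j), (1.96+1.86j), (1.96-1.86j)]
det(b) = -6.55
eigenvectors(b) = [[(-0.81+0j), (-0.29+0.36j), -0.29-0.36j], [-0.16+0.00j, -0.01-0.55j, (-0.01+0.55j)], [(-0.56+0j), (0.7+0j), (0.7-0j)]]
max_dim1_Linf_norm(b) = 3.01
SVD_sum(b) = [[0.21, 0.62, -0.36],[0.07, 0.21, -0.12],[-0.98, -2.92, 1.7]] + [[0.58, -0.76, -0.98], [-0.80, 1.06, 1.36], [0.07, -0.09, -0.11]] + [[-0.53, -0.0, -0.31],[-0.39, -0.0, -0.23],[-0.14, -0.00, -0.08]]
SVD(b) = [[-0.21, 0.58, 0.78], [-0.07, -0.81, 0.58], [0.98, 0.07, 0.21]] @ diag([3.6038648010794105, 2.344226417144703, 0.7753457297888257]) @ [[-0.28, -0.83, 0.48],[0.42, -0.56, -0.72],[-0.86, -0.00, -0.5]]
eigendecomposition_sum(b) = [[(-0.64-0j), -0.41+0.00j, -0.26+0.00j],[-0.13-0.00j, -0.08+0.00j, -0.05+0.00j],[(-0.44-0j), (-0.28+0j), -0.18+0.00j]] + [[(0.45+0.1j), 0.14-1.04j, (-0.69+0.15j)], [-0.50+0.25j, (0.67+1.08j), 0.53-0.68j], [-0.31-0.63j, -1.36+0.83j, 0.84+0.68j]] + [[0.45-0.10j,(0.14+1.04j),-0.69-0.15j], [-0.50-0.25j,0.67-1.08j,0.53+0.68j], [-0.31+0.63j,(-1.36-0.83j),0.84-0.68j]]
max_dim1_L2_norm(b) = 3.52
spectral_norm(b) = 3.60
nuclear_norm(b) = 6.72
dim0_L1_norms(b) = [2.43, 4.41, 4.16]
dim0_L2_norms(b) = [1.56, 3.27, 2.45]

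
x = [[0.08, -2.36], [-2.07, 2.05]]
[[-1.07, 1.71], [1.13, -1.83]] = x @ [[-0.10, 0.17], [0.45, -0.72]]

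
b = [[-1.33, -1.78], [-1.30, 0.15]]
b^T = [[-1.33, -1.30], [-1.78, 0.15]]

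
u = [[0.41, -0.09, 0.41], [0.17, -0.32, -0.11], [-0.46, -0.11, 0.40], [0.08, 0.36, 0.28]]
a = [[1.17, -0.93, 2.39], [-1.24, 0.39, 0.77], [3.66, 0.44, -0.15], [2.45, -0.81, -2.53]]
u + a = [[1.58, -1.02, 2.80], [-1.07, 0.07, 0.66], [3.20, 0.33, 0.25], [2.53, -0.45, -2.25]]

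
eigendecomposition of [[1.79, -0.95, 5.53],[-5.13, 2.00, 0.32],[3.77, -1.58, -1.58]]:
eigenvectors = [[-0.62, 0.62, 0.39], [0.67, 0.54, 0.92], [-0.42, -0.57, 0.02]]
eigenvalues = [6.55, -4.15, -0.18]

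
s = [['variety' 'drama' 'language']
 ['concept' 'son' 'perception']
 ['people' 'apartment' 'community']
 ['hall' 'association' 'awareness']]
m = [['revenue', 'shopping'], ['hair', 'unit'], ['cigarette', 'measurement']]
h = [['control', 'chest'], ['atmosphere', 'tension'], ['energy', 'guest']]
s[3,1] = 'association'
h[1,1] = 'tension'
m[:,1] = ['shopping', 'unit', 'measurement']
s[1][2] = 'perception'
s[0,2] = 'language'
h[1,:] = ['atmosphere', 'tension']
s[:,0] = ['variety', 'concept', 'people', 'hall']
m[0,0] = 'revenue'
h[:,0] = ['control', 'atmosphere', 'energy']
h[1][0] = 'atmosphere'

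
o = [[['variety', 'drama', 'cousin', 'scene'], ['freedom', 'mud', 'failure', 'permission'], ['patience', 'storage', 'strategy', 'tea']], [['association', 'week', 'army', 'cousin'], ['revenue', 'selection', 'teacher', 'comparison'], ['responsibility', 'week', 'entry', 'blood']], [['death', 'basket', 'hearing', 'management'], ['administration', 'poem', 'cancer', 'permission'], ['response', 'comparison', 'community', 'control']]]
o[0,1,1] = 'mud'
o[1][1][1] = 'selection'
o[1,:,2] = ['army', 'teacher', 'entry']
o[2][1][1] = 'poem'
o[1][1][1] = 'selection'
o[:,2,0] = ['patience', 'responsibility', 'response']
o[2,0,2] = 'hearing'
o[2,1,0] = 'administration'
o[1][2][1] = 'week'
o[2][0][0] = 'death'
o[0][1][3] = 'permission'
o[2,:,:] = [['death', 'basket', 'hearing', 'management'], ['administration', 'poem', 'cancer', 'permission'], ['response', 'comparison', 'community', 'control']]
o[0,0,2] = 'cousin'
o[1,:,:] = [['association', 'week', 'army', 'cousin'], ['revenue', 'selection', 'teacher', 'comparison'], ['responsibility', 'week', 'entry', 'blood']]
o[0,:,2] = ['cousin', 'failure', 'strategy']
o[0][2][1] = 'storage'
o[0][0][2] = 'cousin'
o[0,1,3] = 'permission'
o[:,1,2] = ['failure', 'teacher', 'cancer']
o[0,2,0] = 'patience'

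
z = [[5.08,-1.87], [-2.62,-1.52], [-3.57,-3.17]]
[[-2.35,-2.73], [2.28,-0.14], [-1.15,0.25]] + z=[[2.73, -4.60], [-0.34, -1.66], [-4.72, -2.92]]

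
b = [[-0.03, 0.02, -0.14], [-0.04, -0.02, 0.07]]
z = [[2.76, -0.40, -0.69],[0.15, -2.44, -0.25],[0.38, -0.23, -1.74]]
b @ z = [[-0.13,-0.0,0.26],  [-0.09,0.05,-0.09]]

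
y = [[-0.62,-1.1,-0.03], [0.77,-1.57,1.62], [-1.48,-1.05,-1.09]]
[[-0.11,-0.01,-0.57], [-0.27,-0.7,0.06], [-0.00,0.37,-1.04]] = y @ [[0.15, -0.31, 0.4], [0.02, 0.19, 0.29], [-0.22, -0.10, 0.13]]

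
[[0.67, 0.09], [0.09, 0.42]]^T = [[0.67, 0.09], [0.09, 0.42]]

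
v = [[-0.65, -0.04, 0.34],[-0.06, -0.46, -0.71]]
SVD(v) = [[-0.53, 0.85], [0.85, 0.53]] @ diag([0.9133694980434673, 0.6517331969785064]) @ [[0.32,-0.40,-0.86], [-0.89,-0.43,-0.13]]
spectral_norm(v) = 0.91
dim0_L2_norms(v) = [0.65, 0.46, 0.79]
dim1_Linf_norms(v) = [0.65, 0.71]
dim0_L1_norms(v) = [0.71, 0.5, 1.05]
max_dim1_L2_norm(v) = 0.85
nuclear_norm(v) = 1.57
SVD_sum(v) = [[-0.16, 0.2, 0.41], [0.25, -0.31, -0.66]] + [[-0.49, -0.24, -0.07], [-0.31, -0.15, -0.05]]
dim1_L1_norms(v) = [1.03, 1.23]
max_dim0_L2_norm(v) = 0.79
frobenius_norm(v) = 1.12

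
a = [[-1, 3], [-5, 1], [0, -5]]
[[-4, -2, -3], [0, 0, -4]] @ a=[[14, 1], [0, 20]]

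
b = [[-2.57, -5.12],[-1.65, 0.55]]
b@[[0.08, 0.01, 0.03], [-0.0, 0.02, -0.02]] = [[-0.21, -0.13, 0.03], [-0.13, -0.01, -0.06]]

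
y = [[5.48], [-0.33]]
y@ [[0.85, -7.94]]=[[4.66, -43.51], [-0.28, 2.62]]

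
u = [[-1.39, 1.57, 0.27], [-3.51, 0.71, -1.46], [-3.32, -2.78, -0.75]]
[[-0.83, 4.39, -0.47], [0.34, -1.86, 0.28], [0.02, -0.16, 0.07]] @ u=[[-12.69, 3.12, -6.28], [5.13, -1.57, 2.6], [0.30, -0.28, 0.19]]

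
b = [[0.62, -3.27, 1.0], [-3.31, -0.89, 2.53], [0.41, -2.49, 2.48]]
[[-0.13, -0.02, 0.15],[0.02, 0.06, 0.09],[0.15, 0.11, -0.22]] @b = [[0.05,0.07,0.19], [-0.15,-0.34,0.39], [-0.36,-0.04,-0.12]]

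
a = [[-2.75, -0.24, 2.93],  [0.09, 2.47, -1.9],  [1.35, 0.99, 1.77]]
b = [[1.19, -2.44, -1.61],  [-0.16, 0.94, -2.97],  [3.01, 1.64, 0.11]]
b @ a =[[-5.67, -7.91, 5.27], [-3.48, -0.58, -7.51], [-7.98, 3.44, 5.90]]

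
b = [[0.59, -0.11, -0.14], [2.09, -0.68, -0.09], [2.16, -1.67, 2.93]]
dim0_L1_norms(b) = [4.84, 2.46, 3.16]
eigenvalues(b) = [-0.35, 0.28, 2.9]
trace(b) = 2.84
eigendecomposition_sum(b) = [[0.21,-0.1,0.01],[1.19,-0.57,0.04],[0.47,-0.22,0.01]] + [[0.46, -0.09, 0.02], [0.98, -0.19, 0.05], [0.24, -0.05, 0.01]] + [[-0.08, 0.08, -0.17],[-0.09, 0.08, -0.17],[1.45, -1.40, 2.9]]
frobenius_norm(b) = 4.61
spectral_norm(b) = 4.28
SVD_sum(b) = [[0.23,  -0.15,  0.22], [1.06,  -0.68,  1.00], [2.61,  -1.67,  2.45]] + [[0.35, 0.00, -0.37], [1.03, 0.01, -1.09], [-0.45, -0.0, 0.48]] + [[0.01, 0.03, 0.01],[-0.0, -0.01, -0.00],[0.0, 0.00, 0.0]]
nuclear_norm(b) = 6.03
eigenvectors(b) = [[-0.16, -0.42, -0.06], [-0.92, -0.88, -0.06], [-0.36, -0.22, 1.0]]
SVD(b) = [[-0.08, -0.3, -0.95],  [-0.38, -0.88, 0.3],  [-0.92, 0.38, -0.04]] @ diag([4.2812592276582, 1.710874860941547, 0.03907218690764812]) @ [[-0.66, 0.42, -0.62], [-0.69, -0.01, 0.73], [-0.30, -0.91, -0.29]]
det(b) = -0.29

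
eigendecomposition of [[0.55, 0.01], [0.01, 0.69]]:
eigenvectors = [[-1.0, -0.07], [0.07, -1.0]]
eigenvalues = [0.55, 0.69]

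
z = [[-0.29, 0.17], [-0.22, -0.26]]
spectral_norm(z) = 0.37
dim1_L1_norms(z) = [0.46, 0.48]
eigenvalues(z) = [(-0.28+0.19j), (-0.28-0.19j)]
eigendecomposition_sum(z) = [[(-0.15+0.09j), 0.09+0.12j],[-0.11-0.16j, (-0.13+0.11j)]] + [[(-0.15-0.09j), 0.09-0.12j],[-0.11+0.16j, (-0.13-0.11j)]]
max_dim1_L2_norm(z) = 0.34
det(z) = 0.11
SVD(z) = [[-0.68, -0.73], [-0.73, 0.68]] @ diag([0.36627491609497803, 0.30796539714652493]) @ [[0.98,0.21], [0.21,-0.98]]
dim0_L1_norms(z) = [0.51, 0.43]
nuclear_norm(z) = 0.67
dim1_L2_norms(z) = [0.34, 0.34]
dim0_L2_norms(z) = [0.36, 0.31]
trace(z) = -0.55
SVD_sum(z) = [[-0.24, -0.05], [-0.26, -0.06]] + [[-0.05, 0.22], [0.04, -0.20]]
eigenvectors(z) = [[-0.05+0.66j, -0.05-0.66j],  [-0.75+0.00j, -0.75-0.00j]]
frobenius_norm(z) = 0.48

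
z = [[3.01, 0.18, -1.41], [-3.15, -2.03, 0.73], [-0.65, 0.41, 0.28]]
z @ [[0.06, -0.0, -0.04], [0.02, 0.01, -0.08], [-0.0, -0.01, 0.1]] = [[0.18, 0.02, -0.28],[-0.23, -0.03, 0.36],[-0.03, 0.0, 0.02]]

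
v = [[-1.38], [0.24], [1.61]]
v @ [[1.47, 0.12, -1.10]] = [[-2.03, -0.17, 1.52], [0.35, 0.03, -0.26], [2.37, 0.19, -1.77]]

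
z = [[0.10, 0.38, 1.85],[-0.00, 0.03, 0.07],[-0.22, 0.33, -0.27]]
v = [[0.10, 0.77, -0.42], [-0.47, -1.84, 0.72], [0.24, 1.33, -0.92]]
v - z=[[0.0, 0.39, -2.27],[-0.47, -1.87, 0.65],[0.46, 1.00, -0.65]]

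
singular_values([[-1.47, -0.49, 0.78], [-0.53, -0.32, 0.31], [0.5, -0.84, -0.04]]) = [1.88, 0.96, 0.0]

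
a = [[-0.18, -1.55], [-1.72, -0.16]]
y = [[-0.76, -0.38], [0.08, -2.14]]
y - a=[[-0.58, 1.17], [1.80, -1.98]]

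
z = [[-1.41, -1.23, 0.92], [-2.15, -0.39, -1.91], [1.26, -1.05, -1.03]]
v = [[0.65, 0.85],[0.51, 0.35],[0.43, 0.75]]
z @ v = [[-1.15, -0.94], [-2.42, -3.40], [-0.16, -0.07]]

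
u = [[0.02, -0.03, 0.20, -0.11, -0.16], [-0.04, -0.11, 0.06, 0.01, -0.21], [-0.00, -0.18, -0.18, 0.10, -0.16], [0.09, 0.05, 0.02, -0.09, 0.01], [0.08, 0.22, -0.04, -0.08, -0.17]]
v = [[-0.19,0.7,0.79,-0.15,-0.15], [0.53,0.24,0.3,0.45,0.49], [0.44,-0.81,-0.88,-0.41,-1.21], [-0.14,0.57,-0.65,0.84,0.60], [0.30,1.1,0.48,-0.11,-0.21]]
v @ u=[[-0.06, -0.25, -0.14, 0.13, -0.22], [0.08, 0.03, 0.06, -0.11, -0.26], [-0.09, -0.05, 0.24, -0.01, 0.44], [0.10, 0.23, 0.12, -0.17, -0.09], [-0.06, -0.27, 0.05, 0.05, -0.32]]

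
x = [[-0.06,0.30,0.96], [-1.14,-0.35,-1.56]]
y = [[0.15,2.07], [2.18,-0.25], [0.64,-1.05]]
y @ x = [[-2.37, -0.68, -3.09],[0.15, 0.74, 2.48],[1.16, 0.56, 2.25]]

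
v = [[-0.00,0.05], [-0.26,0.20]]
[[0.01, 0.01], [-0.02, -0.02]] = v @ [[0.27,0.25], [0.25,0.24]]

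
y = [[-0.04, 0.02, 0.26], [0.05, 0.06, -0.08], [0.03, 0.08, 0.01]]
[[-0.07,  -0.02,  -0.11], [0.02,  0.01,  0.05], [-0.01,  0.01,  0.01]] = y @ [[0.22, -0.16, -0.26], [-0.2, 0.19, 0.34], [-0.23, -0.13, -0.48]]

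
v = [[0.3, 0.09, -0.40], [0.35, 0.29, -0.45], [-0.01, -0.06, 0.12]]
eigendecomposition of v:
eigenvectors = [[0.50+0.00j, (0.66+0j), (0.66-0j)], [(0.86+0j), -0.18-0.60j, -0.18+0.60j], [(-0.13+0j), (0.33-0.26j), 0.33+0.26j]]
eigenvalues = [(0.56+0j), (0.08+0.07j), (0.08-0.07j)]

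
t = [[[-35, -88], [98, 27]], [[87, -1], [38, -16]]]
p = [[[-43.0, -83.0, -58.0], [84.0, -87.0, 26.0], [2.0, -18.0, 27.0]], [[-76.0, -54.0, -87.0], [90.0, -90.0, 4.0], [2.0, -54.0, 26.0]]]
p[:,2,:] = [[2.0, -18.0, 27.0], [2.0, -54.0, 26.0]]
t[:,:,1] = [[-88, 27], [-1, -16]]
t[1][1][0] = 38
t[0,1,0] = 98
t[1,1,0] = 38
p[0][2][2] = 27.0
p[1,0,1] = -54.0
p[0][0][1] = -83.0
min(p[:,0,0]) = -76.0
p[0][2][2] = 27.0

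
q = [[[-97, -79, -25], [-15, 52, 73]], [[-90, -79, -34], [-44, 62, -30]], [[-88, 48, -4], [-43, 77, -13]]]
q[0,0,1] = -79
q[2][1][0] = -43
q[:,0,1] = [-79, -79, 48]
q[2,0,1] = 48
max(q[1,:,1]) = 62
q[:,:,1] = [[-79, 52], [-79, 62], [48, 77]]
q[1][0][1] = -79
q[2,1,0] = -43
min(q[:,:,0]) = -97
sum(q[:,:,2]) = -33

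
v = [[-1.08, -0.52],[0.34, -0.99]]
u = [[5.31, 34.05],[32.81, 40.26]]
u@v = [[5.84, -36.47], [-21.75, -56.92]]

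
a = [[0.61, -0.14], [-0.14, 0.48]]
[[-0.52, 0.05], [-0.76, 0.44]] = a @ [[-1.31, 0.32],[-1.97, 1.01]]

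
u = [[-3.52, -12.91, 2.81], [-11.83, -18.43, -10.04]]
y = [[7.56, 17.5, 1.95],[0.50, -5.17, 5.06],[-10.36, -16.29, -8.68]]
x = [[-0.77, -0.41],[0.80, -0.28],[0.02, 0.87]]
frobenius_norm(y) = 29.46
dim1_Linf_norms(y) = [17.5, 5.17, 16.29]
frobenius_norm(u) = 27.70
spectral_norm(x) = 1.13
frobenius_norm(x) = 1.50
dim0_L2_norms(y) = [12.83, 24.46, 10.23]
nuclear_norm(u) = 34.54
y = x @ u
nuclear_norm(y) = 36.60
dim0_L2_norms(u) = [12.34, 22.5, 10.43]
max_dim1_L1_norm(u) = 40.3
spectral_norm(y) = 28.25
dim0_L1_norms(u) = [15.35, 31.34, 12.85]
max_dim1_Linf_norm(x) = 0.87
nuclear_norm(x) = 2.11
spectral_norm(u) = 26.51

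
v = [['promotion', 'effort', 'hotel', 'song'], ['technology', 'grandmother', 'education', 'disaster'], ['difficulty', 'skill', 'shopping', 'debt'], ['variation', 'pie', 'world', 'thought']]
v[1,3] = 'disaster'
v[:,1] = ['effort', 'grandmother', 'skill', 'pie']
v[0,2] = 'hotel'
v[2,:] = ['difficulty', 'skill', 'shopping', 'debt']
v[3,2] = 'world'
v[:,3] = ['song', 'disaster', 'debt', 'thought']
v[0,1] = 'effort'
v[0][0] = 'promotion'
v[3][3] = 'thought'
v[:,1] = ['effort', 'grandmother', 'skill', 'pie']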